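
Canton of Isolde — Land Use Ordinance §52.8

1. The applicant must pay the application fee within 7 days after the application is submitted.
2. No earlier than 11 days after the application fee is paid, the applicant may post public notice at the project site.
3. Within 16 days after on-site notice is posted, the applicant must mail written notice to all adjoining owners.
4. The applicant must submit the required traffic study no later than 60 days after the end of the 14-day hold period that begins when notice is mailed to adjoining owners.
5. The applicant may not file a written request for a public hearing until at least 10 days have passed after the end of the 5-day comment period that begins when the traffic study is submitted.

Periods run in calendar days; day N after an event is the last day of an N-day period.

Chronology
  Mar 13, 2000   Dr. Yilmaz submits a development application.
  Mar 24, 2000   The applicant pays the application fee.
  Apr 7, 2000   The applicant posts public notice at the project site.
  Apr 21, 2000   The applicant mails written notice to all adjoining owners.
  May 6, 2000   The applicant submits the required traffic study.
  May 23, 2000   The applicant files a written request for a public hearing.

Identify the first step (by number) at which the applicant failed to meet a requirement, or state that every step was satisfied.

Step 1

Step 1: 7 days after Mar 13, 2000 (when the application is submitted) is Mar 20, 2000; not done until Mar 24, 2000, 4 days after the deadline.
No need to go further; step 1 was not satisfied.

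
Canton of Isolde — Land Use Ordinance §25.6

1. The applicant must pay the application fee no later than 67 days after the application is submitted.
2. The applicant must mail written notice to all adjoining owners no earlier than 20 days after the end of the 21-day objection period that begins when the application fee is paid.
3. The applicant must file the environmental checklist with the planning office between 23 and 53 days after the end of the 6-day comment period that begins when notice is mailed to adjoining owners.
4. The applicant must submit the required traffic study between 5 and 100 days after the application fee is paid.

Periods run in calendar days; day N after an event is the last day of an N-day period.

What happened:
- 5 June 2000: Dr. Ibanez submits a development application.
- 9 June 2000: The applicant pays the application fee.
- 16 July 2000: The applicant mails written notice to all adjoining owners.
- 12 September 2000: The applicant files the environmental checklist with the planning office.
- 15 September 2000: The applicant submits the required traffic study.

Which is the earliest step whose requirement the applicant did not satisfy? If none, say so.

Step 2

Step 1 — counting 67 days from 5 June 2000 (when the application is submitted) gives a deadline of 11 August 2000; 9 June 2000 is within that limit.
Step 2 — must wait 20 days from 30 June 2000 (end of the 21-day objection period, which began when the application fee is paid on 9 June 2000), so not before 20 July 2000; done 16 July 2000 — 4 days too early.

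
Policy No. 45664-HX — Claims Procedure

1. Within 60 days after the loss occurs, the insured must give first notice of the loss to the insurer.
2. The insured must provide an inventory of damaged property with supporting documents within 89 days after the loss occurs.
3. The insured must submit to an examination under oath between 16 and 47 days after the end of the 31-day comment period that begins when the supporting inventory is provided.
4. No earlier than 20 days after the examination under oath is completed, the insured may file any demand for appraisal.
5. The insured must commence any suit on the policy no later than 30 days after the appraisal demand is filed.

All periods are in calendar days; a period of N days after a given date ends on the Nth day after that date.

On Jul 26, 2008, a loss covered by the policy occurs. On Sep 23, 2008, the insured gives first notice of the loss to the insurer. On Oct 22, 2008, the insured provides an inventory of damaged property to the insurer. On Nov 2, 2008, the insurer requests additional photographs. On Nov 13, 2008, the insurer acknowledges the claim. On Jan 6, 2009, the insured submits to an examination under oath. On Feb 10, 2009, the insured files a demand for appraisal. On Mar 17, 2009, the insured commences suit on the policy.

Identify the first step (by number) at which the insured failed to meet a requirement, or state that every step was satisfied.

Step 5

Step 1 — counting 60 days from Jul 26, 2008 (when the loss occurs) gives a deadline of Sep 24, 2008; completed Sep 23, 2008, before the deadline.
Step 2 — counting 89 days from Jul 26, 2008 (when the loss occurs) gives a deadline of Oct 23, 2008; completed Oct 22, 2008, before the deadline.
Step 3 — 16 and 47 days from Nov 22, 2008 (end of the 31-day comment period, which began when the supporting inventory is provided on Oct 22, 2008) are Dec 8, 2008 and Jan 8, 2009 respectively; done Jan 6, 2009, which is between those dates.
Step 4 — must wait 20 days from Jan 6, 2009 (when the examination under oath is completed), so not before Jan 26, 2009; done Feb 10, 2009, after the minimum wait.
Step 5 — counting 30 days from Feb 10, 2009 (when the appraisal demand is filed) gives a deadline of Mar 12, 2009; Mar 17, 2009 misses that deadline by 5 days.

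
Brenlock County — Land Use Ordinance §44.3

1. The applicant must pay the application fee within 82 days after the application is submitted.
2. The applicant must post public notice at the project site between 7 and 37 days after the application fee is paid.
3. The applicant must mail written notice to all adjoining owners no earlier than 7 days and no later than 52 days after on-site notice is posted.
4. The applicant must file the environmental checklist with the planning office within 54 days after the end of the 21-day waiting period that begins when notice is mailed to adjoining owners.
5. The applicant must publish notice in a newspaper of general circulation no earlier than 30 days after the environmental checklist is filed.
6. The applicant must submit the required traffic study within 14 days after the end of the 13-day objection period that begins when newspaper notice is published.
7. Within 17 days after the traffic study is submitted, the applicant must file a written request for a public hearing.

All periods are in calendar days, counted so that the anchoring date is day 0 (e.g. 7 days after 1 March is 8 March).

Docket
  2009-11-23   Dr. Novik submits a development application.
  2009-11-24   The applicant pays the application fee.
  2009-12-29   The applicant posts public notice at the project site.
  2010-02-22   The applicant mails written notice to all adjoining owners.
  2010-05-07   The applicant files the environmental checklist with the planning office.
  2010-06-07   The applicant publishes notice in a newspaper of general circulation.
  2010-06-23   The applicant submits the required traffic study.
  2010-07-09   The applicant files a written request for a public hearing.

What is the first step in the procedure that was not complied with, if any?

Step 1 — counting 82 days from 2009-11-23 (when the application is submitted) gives a deadline of 2010-02-13; completed 2009-11-24, before the deadline.
Step 2 — 7 and 37 days from 2009-11-24 (when the application fee is paid) are 2009-12-01 and 2009-12-31 respectively; done 2009-12-29 — within the window.
Step 3 — 7 and 52 days from 2009-12-29 (when on-site notice is posted) are 2010-01-05 and 2010-02-19 respectively; done 2010-02-22 — 3 days after the window closed.
The analysis stops there.

Step 3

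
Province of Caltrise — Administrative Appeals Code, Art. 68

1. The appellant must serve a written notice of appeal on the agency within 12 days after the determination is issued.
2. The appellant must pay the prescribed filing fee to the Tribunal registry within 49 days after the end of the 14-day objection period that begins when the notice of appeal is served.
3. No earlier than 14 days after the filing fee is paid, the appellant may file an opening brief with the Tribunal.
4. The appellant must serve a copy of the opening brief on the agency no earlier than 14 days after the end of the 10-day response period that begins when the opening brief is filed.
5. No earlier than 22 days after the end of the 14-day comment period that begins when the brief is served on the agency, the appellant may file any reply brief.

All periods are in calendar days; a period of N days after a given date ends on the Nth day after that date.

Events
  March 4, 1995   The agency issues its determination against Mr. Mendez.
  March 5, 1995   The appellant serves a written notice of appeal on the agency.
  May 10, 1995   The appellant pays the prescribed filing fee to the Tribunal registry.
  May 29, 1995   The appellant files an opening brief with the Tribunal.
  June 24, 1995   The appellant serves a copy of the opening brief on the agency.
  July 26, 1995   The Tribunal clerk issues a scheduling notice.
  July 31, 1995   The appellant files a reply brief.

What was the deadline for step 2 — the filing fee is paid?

The notice of appeal is served on March 5, 1995; the 14-day objection period therefore ends March 19, 1995, and step 2 runs from that date. 49 days after March 19, 1995 is May 7, 1995.

May 7, 1995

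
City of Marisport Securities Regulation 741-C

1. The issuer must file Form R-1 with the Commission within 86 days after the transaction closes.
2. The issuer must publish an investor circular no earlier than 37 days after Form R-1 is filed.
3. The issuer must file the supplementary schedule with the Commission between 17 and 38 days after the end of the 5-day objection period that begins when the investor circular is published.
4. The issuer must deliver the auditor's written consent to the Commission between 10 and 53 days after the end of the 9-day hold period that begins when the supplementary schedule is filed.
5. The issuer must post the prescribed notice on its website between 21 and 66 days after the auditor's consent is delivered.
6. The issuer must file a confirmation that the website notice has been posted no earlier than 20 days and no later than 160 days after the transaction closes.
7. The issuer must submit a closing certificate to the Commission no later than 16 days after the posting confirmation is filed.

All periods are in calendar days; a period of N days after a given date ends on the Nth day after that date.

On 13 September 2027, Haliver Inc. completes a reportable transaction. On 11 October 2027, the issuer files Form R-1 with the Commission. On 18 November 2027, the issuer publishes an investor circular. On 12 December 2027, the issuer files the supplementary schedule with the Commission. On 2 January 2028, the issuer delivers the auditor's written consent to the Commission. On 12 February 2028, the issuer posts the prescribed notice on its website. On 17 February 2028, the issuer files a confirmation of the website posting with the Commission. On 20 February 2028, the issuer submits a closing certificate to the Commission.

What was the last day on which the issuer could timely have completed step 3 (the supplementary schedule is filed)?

The investor circular is published on 18 November 2027; the 5-day objection period therefore ends 23 November 2027, and step 3 runs from that date. The window is 17–38 days after 23 November 2027; it closes on 31 December 2027.

31 December 2027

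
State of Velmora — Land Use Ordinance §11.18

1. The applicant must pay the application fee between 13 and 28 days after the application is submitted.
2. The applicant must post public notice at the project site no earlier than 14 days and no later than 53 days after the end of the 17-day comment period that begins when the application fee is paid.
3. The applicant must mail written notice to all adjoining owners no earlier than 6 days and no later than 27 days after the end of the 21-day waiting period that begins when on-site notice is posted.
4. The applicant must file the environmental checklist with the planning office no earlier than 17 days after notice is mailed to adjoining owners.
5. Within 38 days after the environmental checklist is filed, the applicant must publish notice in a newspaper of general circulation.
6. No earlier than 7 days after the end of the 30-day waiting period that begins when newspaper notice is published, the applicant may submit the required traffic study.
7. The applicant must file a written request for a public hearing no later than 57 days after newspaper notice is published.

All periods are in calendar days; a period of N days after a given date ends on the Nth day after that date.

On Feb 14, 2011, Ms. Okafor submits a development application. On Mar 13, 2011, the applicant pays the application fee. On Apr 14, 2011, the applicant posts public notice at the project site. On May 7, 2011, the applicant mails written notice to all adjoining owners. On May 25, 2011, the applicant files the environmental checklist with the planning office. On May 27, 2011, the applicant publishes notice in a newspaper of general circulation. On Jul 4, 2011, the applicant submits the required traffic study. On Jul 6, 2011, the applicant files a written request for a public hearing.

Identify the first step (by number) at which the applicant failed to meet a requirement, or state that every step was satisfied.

(1) the permitted window runs from Feb 14, 2011 + 13 = Feb 27, 2011 to Feb 14, 2011 + 28 = Mar 14, 2011; done Mar 13, 2011 — within the window.
(2) the permitted window runs from Mar 30, 2011 + 14 = Apr 13, 2011 to Mar 30, 2011 + 53 = May 22, 2011; Apr 14, 2011 falls inside that range.
(3) the permitted window runs from May 5, 2011 + 6 = May 11, 2011 to May 5, 2011 + 27 = Jun 1, 2011; done May 7, 2011 — 4 days before the window opened.

Step 3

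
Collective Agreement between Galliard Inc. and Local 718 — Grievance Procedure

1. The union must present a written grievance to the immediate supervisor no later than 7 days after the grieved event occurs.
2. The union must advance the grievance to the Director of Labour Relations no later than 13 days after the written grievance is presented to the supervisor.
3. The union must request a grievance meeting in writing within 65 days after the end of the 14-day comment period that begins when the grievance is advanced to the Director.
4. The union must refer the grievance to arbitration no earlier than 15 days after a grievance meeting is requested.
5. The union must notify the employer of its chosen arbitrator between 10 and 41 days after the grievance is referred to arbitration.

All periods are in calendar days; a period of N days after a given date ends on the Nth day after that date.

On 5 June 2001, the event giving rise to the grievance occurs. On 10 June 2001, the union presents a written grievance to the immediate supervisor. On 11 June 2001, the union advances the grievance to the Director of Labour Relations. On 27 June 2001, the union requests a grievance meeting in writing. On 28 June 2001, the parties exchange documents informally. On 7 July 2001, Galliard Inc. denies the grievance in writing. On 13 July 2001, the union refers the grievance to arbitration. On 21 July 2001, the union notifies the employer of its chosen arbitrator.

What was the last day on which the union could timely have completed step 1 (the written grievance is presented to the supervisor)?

12 June 2001

Step 1 runs from 5 June 2001, when the grieved event occurs. 7 days after 5 June 2001 is 12 June 2001.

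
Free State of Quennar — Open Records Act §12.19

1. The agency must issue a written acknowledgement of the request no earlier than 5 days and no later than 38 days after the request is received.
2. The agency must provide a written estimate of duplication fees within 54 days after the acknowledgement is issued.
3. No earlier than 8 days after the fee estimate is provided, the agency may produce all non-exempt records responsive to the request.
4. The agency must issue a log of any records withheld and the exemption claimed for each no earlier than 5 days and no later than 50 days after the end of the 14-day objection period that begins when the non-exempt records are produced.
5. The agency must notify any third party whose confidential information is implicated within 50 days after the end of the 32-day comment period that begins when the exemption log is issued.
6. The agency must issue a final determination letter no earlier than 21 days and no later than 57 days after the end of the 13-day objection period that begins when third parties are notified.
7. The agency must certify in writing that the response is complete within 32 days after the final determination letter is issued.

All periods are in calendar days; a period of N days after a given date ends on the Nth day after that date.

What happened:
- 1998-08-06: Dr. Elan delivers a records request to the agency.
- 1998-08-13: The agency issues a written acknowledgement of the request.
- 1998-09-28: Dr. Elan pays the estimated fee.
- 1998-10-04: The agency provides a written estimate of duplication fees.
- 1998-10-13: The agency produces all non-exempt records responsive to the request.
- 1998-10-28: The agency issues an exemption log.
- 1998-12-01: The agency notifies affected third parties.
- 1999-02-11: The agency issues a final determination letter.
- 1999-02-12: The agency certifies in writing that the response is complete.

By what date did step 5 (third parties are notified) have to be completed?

The exemption log is issued on 1998-10-28; the 32-day comment period therefore ends 1998-11-29, and step 5 runs from that date. 50 days after 1998-11-29 is 1999-01-18.

1999-01-18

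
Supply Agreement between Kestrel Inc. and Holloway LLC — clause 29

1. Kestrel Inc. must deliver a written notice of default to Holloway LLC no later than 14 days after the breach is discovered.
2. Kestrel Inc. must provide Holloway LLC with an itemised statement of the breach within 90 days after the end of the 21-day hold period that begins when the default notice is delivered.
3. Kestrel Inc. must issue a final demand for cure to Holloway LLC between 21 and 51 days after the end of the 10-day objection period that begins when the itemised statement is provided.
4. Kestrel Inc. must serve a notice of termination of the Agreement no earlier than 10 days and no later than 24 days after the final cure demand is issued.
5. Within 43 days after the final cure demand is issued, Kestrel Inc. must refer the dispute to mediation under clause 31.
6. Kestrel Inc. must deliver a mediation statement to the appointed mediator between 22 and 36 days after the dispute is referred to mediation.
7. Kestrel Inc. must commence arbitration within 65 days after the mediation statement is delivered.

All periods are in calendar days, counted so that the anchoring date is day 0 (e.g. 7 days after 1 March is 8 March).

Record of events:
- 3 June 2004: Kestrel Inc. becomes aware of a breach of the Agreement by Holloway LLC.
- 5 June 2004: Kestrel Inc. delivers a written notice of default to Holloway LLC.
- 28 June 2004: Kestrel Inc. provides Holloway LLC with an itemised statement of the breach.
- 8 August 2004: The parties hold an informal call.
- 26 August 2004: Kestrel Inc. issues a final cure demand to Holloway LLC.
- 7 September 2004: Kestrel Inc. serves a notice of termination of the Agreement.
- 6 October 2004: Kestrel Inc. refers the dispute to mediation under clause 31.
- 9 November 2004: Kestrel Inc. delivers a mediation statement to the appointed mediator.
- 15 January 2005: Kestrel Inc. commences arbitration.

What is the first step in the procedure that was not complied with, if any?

Step 7

Step 1: 14 days after 3 June 2004 (when the breach is discovered) is 17 June 2004; done 5 June 2004 — timely.
Step 2: 90 days after 26 June 2004 (end of the 21-day hold period, which began when the default notice is delivered on 5 June 2004) is 24 September 2004; completed 28 June 2004, before the deadline.
Step 3: the window is 21–51 days after 8 July 2004 (end of the 10-day objection period, which began when the itemised statement is provided on 28 June 2004), so 29 July 2004 through 28 August 2004; 26 August 2004 falls inside that range.
Step 4: the window is 10–24 days after 26 August 2004 (when the final cure demand is issued), so 5 September 2004 through 19 September 2004; 7 September 2004 falls inside that range.
Step 5: 43 days after 26 August 2004 (when the final cure demand is issued) is 8 October 2004; completed 6 October 2004, before the deadline.
Step 6: the window is 22–36 days after 6 October 2004 (when the dispute is referred to mediation), so 28 October 2004 through 11 November 2004; done 9 November 2004 — within the window.
Step 7: 65 days after 9 November 2004 (when the mediation statement is delivered) is 13 January 2005; done 15 January 2005 — 2 days late.
Later steps need not be reached.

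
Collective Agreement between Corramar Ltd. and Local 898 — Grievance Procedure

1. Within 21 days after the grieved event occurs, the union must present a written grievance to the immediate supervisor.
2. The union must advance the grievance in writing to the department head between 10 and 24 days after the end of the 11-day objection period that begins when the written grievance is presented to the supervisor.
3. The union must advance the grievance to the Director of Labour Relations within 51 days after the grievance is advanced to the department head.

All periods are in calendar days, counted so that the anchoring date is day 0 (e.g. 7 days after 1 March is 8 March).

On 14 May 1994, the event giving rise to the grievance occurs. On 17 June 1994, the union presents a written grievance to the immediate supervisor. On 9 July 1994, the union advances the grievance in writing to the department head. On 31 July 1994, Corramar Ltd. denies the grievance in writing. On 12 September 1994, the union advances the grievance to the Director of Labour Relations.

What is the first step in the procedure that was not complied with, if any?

Step 1

(1) due by 14 May 1994 + 21 days = 4 June 1994; 17 June 1994 misses that deadline by 13 days.
No need to go further; step 1 was not satisfied.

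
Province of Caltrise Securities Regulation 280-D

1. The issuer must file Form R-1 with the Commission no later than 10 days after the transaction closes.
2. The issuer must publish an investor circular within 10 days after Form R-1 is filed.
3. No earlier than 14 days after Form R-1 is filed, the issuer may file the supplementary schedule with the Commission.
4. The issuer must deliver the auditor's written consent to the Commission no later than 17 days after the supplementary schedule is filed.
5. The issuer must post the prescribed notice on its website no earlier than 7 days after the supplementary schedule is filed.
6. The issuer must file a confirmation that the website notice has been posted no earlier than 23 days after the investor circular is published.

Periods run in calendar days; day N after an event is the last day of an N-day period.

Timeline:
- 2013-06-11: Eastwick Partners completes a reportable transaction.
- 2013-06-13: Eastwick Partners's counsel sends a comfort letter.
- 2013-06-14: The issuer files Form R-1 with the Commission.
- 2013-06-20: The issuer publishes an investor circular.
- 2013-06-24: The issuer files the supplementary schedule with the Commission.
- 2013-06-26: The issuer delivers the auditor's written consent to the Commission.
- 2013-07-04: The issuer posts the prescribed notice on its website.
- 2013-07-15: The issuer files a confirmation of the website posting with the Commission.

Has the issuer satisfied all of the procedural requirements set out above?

No

Step 1: 10 days after 2013-06-11 (when the transaction closes) is 2013-06-21; completed 2013-06-14, before the deadline.
Step 2: 10 days after 2013-06-14 (when Form R-1 is filed) is 2013-06-24; done 2013-06-20 — timely.
Step 3: the earliest permitted date is 14 days after 2013-06-14 (when Form R-1 is filed), i.e. 2013-06-28; 2013-06-24 is 4 days before the earliest permitted date.
Later steps need not be reached.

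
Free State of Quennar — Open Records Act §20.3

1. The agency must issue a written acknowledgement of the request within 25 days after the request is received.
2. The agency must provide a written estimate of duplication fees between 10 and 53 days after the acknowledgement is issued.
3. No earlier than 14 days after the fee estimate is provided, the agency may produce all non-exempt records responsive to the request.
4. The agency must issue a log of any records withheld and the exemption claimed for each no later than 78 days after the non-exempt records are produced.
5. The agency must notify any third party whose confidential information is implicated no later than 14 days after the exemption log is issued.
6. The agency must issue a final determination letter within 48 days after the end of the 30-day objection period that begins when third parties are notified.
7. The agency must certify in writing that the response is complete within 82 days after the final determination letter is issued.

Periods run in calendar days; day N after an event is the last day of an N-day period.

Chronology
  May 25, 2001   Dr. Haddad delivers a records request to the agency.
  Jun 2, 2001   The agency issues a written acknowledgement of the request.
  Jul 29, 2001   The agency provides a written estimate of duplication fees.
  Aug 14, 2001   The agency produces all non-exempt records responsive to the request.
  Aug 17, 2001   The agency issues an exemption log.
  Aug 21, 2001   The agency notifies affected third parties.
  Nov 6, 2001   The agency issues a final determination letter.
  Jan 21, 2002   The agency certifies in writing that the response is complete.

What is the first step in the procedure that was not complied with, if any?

Step 2

(1) due by May 25, 2001 + 25 days = Jun 19, 2001; done Jun 2, 2001 — timely.
(2) the permitted window runs from Jun 2, 2001 + 10 = Jun 12, 2001 to Jun 2, 2001 + 53 = Jul 25, 2001; Jul 29, 2001 is 4 days past the end of the window.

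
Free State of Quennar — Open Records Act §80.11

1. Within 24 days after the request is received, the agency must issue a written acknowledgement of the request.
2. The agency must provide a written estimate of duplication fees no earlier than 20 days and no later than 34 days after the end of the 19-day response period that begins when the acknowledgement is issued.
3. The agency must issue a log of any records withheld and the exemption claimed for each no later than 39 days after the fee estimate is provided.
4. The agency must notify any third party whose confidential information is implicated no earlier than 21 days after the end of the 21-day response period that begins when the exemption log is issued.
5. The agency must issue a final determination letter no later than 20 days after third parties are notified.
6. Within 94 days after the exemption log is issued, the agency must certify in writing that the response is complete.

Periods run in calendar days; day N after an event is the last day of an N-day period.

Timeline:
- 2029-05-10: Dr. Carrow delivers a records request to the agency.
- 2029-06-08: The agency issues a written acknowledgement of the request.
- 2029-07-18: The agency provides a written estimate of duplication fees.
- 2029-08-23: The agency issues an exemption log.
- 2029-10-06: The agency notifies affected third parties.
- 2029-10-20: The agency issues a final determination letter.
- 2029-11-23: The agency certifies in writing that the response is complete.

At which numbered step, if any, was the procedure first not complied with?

Step 1 — counting 24 days from 2029-05-10 (when the request is received) gives a deadline of 2029-06-03; not done until 2029-06-08, 5 days after the deadline.
Later steps need not be reached.

Step 1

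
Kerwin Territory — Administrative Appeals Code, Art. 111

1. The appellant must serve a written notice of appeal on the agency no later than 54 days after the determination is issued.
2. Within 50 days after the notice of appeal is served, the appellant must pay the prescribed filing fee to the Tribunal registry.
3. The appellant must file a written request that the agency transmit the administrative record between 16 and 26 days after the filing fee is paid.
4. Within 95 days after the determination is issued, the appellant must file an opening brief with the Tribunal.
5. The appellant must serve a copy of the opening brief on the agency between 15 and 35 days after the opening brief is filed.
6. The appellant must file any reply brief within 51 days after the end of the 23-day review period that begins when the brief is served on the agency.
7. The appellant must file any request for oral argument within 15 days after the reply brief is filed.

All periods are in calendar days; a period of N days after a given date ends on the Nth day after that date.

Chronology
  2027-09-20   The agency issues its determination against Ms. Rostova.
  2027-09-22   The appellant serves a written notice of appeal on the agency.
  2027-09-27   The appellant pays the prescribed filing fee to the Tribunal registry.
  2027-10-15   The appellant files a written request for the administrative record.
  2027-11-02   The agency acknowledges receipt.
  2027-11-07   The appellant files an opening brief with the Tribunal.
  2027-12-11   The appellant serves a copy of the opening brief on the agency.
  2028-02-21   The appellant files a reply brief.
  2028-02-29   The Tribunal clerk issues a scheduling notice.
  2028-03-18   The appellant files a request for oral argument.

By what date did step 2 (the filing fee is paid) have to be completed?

Step 2 runs from 2027-09-22, when the notice of appeal is served. 50 days after 2027-09-22 is 2027-11-11.

2027-11-11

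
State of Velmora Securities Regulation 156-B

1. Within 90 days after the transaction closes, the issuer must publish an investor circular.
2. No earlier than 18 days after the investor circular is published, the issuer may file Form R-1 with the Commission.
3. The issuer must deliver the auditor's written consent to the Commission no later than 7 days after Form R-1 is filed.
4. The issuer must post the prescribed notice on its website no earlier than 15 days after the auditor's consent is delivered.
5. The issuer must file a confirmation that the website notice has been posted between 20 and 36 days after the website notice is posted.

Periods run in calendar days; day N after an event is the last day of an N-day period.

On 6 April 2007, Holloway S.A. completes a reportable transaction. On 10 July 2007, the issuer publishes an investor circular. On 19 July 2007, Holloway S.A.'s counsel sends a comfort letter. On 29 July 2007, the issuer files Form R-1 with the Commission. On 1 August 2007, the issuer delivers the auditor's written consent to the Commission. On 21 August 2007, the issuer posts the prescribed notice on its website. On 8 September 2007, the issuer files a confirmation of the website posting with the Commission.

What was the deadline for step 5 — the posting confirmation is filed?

26 September 2007

Step 5 runs from 21 August 2007, when the website notice is posted. The window is 20–36 days after 21 August 2007; it closes on 26 September 2007.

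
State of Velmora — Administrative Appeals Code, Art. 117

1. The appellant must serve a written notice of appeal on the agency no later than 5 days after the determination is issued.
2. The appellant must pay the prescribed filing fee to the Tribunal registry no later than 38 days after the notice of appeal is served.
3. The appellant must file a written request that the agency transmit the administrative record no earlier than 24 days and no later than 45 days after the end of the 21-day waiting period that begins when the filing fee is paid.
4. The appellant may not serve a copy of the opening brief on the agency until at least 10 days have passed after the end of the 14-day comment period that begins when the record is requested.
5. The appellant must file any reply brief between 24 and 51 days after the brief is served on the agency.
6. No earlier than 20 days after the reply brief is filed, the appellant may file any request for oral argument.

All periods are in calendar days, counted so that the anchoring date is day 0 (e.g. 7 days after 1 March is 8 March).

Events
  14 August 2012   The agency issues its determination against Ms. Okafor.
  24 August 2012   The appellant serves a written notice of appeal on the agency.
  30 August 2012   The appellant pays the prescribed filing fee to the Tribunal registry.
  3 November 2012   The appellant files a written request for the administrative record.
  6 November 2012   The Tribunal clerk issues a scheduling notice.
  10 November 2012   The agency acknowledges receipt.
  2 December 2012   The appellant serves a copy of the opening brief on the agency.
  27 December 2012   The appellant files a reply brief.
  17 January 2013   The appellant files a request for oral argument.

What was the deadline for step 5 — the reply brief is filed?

22 January 2013

Step 5 runs from 2 December 2012, when the brief is served on the agency. The window is 24–51 days after 2 December 2012; it closes on 22 January 2013.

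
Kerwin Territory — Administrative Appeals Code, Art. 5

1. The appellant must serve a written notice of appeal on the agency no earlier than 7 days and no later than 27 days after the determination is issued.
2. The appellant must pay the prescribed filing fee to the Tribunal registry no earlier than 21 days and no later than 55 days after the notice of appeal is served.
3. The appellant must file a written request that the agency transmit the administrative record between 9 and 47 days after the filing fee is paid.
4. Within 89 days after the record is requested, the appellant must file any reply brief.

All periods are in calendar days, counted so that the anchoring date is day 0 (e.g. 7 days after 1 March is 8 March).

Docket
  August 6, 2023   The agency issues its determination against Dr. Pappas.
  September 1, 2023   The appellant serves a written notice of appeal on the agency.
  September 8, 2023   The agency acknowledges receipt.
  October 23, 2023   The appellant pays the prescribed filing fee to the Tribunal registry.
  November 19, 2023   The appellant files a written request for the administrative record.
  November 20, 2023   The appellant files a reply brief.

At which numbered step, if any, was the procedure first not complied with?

None — every step was satisfied

(1) the permitted window runs from August 6, 2023 + 7 = August 13, 2023 to August 6, 2023 + 27 = September 2, 2023; done September 1, 2023 — within the window.
(2) the permitted window runs from September 1, 2023 + 21 = September 22, 2023 to September 1, 2023 + 55 = October 26, 2023; October 23, 2023 falls inside that range.
(3) the permitted window runs from October 23, 2023 + 9 = November 1, 2023 to October 23, 2023 + 47 = December 9, 2023; done November 19, 2023, which is between those dates.
(4) due by November 19, 2023 + 89 days = February 16, 2024; November 20, 2023 is within that limit.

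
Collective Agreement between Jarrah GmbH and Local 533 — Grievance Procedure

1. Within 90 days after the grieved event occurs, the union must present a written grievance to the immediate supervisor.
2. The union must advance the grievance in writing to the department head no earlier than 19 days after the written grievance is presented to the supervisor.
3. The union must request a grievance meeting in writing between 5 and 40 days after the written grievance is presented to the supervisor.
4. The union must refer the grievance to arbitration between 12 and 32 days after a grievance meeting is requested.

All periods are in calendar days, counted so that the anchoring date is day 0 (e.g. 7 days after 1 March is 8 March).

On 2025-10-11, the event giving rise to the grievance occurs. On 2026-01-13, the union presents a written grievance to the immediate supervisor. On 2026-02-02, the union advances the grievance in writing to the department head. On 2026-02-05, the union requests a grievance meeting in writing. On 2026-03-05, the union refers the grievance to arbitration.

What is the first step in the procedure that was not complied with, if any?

Step 1: 90 days after 2025-10-11 (when the grieved event occurs) is 2026-01-09; not done until 2026-01-13, 4 days after the deadline.
That is the first point of non-compliance.

Step 1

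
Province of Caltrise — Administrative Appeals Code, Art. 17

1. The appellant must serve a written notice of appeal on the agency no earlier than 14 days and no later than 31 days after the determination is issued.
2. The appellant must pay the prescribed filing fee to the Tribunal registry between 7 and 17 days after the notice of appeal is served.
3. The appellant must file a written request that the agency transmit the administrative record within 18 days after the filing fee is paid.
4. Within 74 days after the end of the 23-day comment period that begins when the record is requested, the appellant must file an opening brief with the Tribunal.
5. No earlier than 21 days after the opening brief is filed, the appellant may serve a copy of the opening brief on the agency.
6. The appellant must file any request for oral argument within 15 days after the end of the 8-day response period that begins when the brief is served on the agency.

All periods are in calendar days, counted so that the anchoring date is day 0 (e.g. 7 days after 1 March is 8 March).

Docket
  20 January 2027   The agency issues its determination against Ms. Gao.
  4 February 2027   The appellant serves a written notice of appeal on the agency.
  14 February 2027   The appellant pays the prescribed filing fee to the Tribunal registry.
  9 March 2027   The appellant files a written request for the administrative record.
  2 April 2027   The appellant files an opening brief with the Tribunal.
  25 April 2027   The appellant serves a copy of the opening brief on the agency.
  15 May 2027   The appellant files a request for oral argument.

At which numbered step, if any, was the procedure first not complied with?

Step 1 — 14 and 31 days from 20 January 2027 (when the determination is issued) are 3 February 2027 and 20 February 2027 respectively; 4 February 2027 falls inside that range.
Step 2 — 7 and 17 days from 4 February 2027 (when the notice of appeal is served) are 11 February 2027 and 21 February 2027 respectively; done 14 February 2027 — within the window.
Step 3 — counting 18 days from 14 February 2027 (when the filing fee is paid) gives a deadline of 4 March 2027; done 9 March 2027 — 5 days late.
No need to go further; step 3 was not satisfied.

Step 3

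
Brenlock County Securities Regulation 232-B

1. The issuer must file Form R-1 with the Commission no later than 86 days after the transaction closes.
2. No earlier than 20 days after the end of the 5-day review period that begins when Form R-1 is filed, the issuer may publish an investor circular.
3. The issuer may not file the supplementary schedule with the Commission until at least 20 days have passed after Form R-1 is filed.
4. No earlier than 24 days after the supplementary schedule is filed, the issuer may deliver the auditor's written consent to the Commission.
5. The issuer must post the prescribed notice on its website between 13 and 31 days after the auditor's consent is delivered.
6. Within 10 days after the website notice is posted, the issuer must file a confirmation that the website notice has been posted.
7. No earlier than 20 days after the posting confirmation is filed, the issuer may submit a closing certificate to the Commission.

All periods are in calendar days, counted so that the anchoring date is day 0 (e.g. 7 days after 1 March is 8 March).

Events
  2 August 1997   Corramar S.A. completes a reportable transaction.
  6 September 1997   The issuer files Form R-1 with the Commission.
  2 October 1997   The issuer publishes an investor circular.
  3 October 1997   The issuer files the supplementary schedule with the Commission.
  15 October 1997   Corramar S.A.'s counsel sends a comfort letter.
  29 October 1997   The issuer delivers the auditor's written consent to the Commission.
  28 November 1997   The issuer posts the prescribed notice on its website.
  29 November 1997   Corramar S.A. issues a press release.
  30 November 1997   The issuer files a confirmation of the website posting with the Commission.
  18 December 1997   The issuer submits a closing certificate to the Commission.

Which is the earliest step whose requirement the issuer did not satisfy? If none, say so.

Step 1: 86 days after 2 August 1997 (when the transaction closes) is 27 October 1997; done 6 September 1997 — timely.
Step 2: the earliest permitted date is 20 days after 11 September 1997 (end of the 5-day review period, which began when Form R-1 is filed on 6 September 1997), i.e. 1 October 1997; done 2 October 1997, after the minimum wait.
Step 3: the earliest permitted date is 20 days after 6 September 1997 (when Form R-1 is filed), i.e. 26 September 1997; done 3 October 1997 — permitted.
Step 4: the earliest permitted date is 24 days after 3 October 1997 (when the supplementary schedule is filed), i.e. 27 October 1997; done 29 October 1997 — permitted.
Step 5: the window is 13–31 days after 29 October 1997 (when the auditor's consent is delivered), so 11 November 1997 through 29 November 1997; done 28 November 1997, which is between those dates.
Step 6: 10 days after 28 November 1997 (when the website notice is posted) is 8 December 1997; completed 30 November 1997, before the deadline.
Step 7: the earliest permitted date is 20 days after 30 November 1997 (when the posting confirmation is filed), i.e. 20 December 1997; 18 December 1997 is 2 days before the earliest permitted date.
The procedure was therefore not followed at step 7.

Step 7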